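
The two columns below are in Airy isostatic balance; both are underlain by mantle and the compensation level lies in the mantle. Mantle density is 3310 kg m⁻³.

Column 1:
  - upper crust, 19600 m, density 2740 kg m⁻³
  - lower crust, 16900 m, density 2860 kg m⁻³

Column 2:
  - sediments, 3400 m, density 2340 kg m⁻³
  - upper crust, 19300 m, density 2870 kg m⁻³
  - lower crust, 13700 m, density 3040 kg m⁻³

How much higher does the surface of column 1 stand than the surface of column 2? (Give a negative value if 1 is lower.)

993 m

For any compensation level in the mantle, the mantle terms cancel and isostasy reduces to e = (Σt_1 − Σt_2) − (Σ(ρt)_1 − Σ(ρt)_2) / ρ_m.
Σt_1 = 36500 m; Σt_2 = 36400 m; Σ(ρt)_1 = 102038000; Σ(ρt)_2 = 104995000 (in m·kg m⁻³).
e = (36500 − 36400) − (102038000 − 104995000) / 3310 = 993 m.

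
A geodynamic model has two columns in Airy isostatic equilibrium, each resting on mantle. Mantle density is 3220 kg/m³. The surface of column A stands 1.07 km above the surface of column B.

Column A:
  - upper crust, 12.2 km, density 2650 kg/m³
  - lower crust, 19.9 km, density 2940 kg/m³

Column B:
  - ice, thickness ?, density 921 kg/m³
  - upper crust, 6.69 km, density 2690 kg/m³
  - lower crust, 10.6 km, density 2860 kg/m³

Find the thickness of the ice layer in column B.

Take the compensation level at the base of the deeper column (depth z_c below the surface of column A) and equate Σ ρ_i t_i down to z_c; mantle fills any gap and the z_c terms cancel.
Column A: 12.2×2650 + 19.9×2940 + (z_c − 32.1)×3220
Column B: 1.07×0 + x×921 + 6.69×2690 + 10.6×2860 + (z_c − 1.07 − 17.29 − x)×3220
The z_c×3220 term appears on both sides and cancels. Collect the known terms of each column as K = Σ(ρt)_known − 3220 × (depth of known layers): K_A = 90836 − 3220×32.1 = −12526; K_B = 48312.1 − 3220×(1.07 + 17.29) = −10807.1.
Balance: K_A = K_B − x×(3220 − 921), so x = (K_B − K_A)/(3220 − 921) = 1718.9/2299 = 0.748 km.

0.748 km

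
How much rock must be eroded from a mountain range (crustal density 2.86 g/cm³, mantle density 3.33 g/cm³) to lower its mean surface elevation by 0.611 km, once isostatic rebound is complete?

4.33 km

Net drop Δ = e − u = e − e ρ_c/ρ_m = e (ρ_m − ρ_c)/ρ_m.
e = Δ ρ_m/(ρ_m − ρ_c) = 0.611 km × 3.33/0.47 = 4.33 km.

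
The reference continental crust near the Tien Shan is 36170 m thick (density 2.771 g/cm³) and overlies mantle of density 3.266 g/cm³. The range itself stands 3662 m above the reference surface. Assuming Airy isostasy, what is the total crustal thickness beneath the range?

Root depth r = h ρ_c / (ρ_m − ρ_c) = 3662 m × 2.771 / 0.495 = 20500 m.
Total thickness = T + h + r = 36170 m + 3662 m + 20500 m = 60300 m.

60300 m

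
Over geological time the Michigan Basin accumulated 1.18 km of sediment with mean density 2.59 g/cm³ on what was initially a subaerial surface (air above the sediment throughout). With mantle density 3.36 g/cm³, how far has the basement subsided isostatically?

0.91 km

Subaerial load: s = t ρ_sed / ρ_m = 1.18 km × 2.59/3.36 = 0.91 km.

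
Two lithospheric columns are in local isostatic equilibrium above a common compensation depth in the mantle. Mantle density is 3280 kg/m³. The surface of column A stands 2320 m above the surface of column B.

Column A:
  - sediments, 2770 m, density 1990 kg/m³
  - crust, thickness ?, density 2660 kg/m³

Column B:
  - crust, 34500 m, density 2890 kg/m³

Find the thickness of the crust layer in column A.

28200 m

Take the compensation level at the base of the deeper column (depth z_c below the surface of column A) and equate Σ ρ_i t_i down to z_c; mantle fills any gap and the z_c terms cancel.
Column A: 2770×1990 + x×2660 + (z_c − 2770 − x)×3280
Column B: 2320×0 + 34500×2890 + (z_c − 2320 − 34500)×3280
The z_c×3280 term appears on both sides and cancels. Collect the known terms of each column as K = Σ(ρt)_known − 3280 × (depth of known layers): K_A = 5512300 − 3280×2770 = −3573300; K_B = 99705000 − 3280×(2320 + 34500) = −21064600.
Balance: K_A − x×(3280 − 2660) = K_B, so x = (K_A − K_B)/(3280 − 2660) = 17491300/620 = 28200 m.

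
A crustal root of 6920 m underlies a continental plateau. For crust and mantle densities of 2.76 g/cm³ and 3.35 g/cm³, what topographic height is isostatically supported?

For local isostatic compensation: ρ_c h = (ρ_m − ρ_c) r.
h = r (ρ_m − ρ_c) / ρ_c = 6920 m × (3.35 − 2.76) / 2.76 = 1480 m.

1480 m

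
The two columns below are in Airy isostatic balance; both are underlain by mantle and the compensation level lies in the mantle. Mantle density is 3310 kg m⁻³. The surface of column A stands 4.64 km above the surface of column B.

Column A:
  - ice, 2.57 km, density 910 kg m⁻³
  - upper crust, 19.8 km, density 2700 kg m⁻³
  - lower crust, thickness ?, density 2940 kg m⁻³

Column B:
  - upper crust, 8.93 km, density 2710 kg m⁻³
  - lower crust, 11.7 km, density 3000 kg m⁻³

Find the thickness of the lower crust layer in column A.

16.5 km

Take the compensation level at the base of the deeper column (depth z_c below the surface of column A) and equate Σ ρ_i t_i down to z_c; mantle fills any gap and the z_c terms cancel.
Column A: 2.57×910 + 19.8×2700 + x×2940 + (z_c − 22.37 − x)×3310
Column B: 4.64×0 + 8.93×2710 + 11.7×3000 + (z_c − 4.64 − 20.63)×3310
The z_c×3310 term appears on both sides and cancels. Collect the known terms of each column as K = Σ(ρt)_known − 3310 × (depth of known layers): K_A = 55798.7 − 3310×22.37 = −18246; K_B = 59300.3 − 3310×(4.64 + 20.63) = −24343.4.
Balance: K_A − x×(3310 − 2940) = K_B, so x = (K_A − K_B)/(3310 − 2940) = 6097.4/370 = 16.5 km.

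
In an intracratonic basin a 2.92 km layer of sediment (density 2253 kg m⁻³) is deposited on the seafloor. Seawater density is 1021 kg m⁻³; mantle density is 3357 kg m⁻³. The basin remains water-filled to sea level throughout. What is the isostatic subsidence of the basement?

Submarine loading: the sediment displaces seawater, and the subsidence is in turn flooded, so s (ρ_m − ρ_w) = t (ρ_sed − ρ_w).
s = 2.92 km × (2253 − 1021) / (3357 − 1021) = 1.54 km.

1.54 km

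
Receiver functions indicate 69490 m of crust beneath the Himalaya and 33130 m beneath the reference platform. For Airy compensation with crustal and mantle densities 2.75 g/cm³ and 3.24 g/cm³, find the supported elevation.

Excess crust Δ = 69490 m − 33130 m = 36360 m, split between elevation h and root r with h + r = Δ.
Airy balance ρ_c h = (ρ_m − ρ_c) r gives r = h ρ_c/(ρ_m − ρ_c), so h (1 + ρ_c/(ρ_m − ρ_c)) = Δ, i.e. h = Δ (ρ_m − ρ_c)/ρ_m.
h = 36360 m × 0.49/3.24 = 5500 m.

5500 m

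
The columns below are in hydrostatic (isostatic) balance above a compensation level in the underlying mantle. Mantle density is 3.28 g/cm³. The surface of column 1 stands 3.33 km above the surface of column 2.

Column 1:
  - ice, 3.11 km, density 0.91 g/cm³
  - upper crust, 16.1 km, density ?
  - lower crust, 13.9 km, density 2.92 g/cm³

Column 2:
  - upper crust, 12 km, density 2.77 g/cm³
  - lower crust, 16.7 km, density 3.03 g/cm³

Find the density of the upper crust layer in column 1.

2.73 g/cm³

Take the compensation level at the base of the deeper column (depth z_c below the surface of column 1) and equate Σ ρ_i t_i down to z_c; mantle fills any gap and the z_c terms cancel.
Column 1: 3.11×0.91 + 16.1×ρ + 13.9×2.92 + (z_c − 33.11)×3.28
Column 2: 3.33×0 + 12×2.77 + 16.7×3.03 + (z_c − 3.33 − 28.7)×3.28
The z_c×3.28 term appears on both sides and cancels. Collect the known terms of each column as K = Σ(ρt)_known − 3.28 × (depth of known layers): K_1 = 43.4181 − 3.28×33.11 = −65.1827; K_2 = 83.841 − 3.28×(3.33 + 28.7) = −21.2174.
Balance: K_1 + 16.1×ρ = K_2, so ρ = (K_2 − K_1)/16.1 = 43.9653/16.1 = 2.73 g/cm³.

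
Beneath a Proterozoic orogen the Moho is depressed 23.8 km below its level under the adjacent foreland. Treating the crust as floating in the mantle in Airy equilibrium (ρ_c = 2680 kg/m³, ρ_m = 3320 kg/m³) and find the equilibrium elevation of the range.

By Archimedes' principle applied to the lithosphere: ρ_c h = (ρ_m − ρ_c) r.
h = r (ρ_m − ρ_c) / ρ_c = 23.8 km × (3320 − 2680) / 2680 = 5.68 km.

5.68 km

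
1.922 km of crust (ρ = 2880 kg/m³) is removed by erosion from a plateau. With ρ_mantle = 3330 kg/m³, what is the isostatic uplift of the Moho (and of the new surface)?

Unloading: uplift u = e ρ_c/ρ_m = 1.922 km × 2880/3330 = 1.66 km.

1.66 km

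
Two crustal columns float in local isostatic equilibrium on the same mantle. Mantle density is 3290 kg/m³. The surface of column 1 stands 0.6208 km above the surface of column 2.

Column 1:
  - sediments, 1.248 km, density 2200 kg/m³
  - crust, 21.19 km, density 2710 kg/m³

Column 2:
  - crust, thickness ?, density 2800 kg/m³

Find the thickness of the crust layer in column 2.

Take the compensation level at the base of the deeper column (depth z_c below the surface of column 1) and equate Σ ρ_i t_i down to z_c; mantle fills any gap and the z_c terms cancel.
Column 1: 1.248×2200 + 21.19×2710 + (z_c − 22.438)×3290
Column 2: 0.6208×0 + x×2800 + (z_c − 0.6208 − 0 − x)×3290
The z_c×3290 term appears on both sides and cancels. Collect the known terms of each column as K = Σ(ρt)_known − 3290 × (depth of known layers): K_1 = 60170.5 − 3290×22.438 = −13650.52; K_2 = 0 − 3290×(0.6208 + 0) = −2042.432.
Balance: K_1 = K_2 − x×(3290 − 2800), so x = (K_2 − K_1)/(3290 − 2800) = 11608.1/490 = 23.7 km.

23.7 km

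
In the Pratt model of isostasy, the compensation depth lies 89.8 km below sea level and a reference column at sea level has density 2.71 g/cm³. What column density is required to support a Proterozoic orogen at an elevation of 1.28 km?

Pratt balance: ρ_ref D = ρ (D + h).
ρ = ρ_ref D/(D + h) = 2.71 × 89.8 km/(89.8 km + 1.28 km) = 2.67 g/cm³.

2.67 g/cm³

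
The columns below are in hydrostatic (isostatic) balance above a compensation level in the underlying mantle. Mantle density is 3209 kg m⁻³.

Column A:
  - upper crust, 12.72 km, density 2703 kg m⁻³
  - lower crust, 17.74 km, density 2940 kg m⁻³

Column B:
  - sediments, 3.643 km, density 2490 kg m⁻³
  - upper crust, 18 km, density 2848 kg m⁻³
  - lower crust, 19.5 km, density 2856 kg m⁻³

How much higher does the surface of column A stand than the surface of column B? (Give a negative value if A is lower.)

−1.49 km

For any compensation level in the mantle, the mantle terms cancel and isostasy reduces to e = (Σt_A − Σt_B) − (Σ(ρt)_A − Σ(ρt)_B) / ρ_m.
Σt_A = 30.46 km; Σt_B = 41.143 km; Σ(ρt)_A = 86537.76; Σ(ρt)_B = 116027.07 (in km·kg m⁻³).
e = (30.46 − 41.143) − (86537.76 − 116027.07) / 3209 = −1.49 km.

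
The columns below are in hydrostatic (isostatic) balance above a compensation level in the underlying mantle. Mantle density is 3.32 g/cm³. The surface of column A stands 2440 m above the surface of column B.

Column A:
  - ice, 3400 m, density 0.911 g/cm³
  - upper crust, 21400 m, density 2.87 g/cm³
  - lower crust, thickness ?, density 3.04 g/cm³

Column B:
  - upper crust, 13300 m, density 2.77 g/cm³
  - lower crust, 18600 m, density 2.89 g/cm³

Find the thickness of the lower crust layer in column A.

20000 m

Take the compensation level at the base of the deeper column (depth z_c below the surface of column A) and equate Σ ρ_i t_i down to z_c; mantle fills any gap and the z_c terms cancel.
Column A: 3400×0.911 + 21400×2.87 + x×3.04 + (z_c − 24800 − x)×3.32
Column B: 2440×0 + 13300×2.77 + 18600×2.89 + (z_c − 2440 − 31900)×3.32
The z_c×3.32 term appears on both sides and cancels. Collect the known terms of each column as K = Σ(ρt)_known − 3.32 × (depth of known layers): K_A = 64515.4 − 3.32×24800 = −17820.6; K_B = 90595 − 3.32×(2440 + 31900) = −23413.8.
Balance: K_A − x×(3.32 − 3.04) = K_B, so x = (K_A − K_B)/(3.32 − 3.04) = 5593.2/0.28 = 20000 m.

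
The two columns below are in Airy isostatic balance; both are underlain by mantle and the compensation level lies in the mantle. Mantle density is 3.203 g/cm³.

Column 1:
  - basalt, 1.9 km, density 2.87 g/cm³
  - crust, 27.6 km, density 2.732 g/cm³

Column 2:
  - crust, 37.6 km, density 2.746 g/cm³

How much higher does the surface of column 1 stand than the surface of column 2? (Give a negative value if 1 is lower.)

For any compensation level in the mantle, the mantle terms cancel and isostasy reduces to e = (Σt_1 − Σt_2) − (Σ(ρt)_1 − Σ(ρt)_2) / ρ_m.
Σt_1 = 29.5 km; Σt_2 = 37.6 km; Σ(ρt)_1 = 80.8562; Σ(ρt)_2 = 103.2496 (in km·g/cm³).
e = (29.5 − 37.6) − (80.8562 − 103.2496) / 3.203 = −1.11 km.

−1.11 km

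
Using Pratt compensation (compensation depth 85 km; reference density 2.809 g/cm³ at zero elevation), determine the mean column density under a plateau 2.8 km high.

Pratt balance: ρ_ref D = ρ (D + h).
ρ = ρ_ref D/(D + h) = 2.809 × 85 km/(85 km + 2.8 km) = 2.72 g/cm³.

2.72 g/cm³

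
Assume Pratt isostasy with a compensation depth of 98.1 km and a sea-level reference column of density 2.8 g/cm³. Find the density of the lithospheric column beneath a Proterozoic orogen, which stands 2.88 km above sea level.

Pratt balance: ρ_ref D = ρ (D + h).
ρ = ρ_ref D/(D + h) = 2.8 × 98.1 km/(98.1 km + 2.88 km) = 2.72 g/cm³.

2.72 g/cm³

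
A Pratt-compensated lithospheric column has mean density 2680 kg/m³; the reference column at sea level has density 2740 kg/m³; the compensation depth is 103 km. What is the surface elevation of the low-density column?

2.31 km

ρ_ref D = ρ (D + h) → h = D (ρ_ref − ρ)/ρ.
h = 103 km × (2740 − 2680)/2680 = 2.31 km.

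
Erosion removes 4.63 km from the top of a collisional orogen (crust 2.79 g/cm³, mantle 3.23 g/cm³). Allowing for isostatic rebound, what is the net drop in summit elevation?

Rebound u = e ρ_c/ρ_m = 4.63 km × 2.79/3.23 = 3.999 km.
Net surface drop = e − u = 4.63 km − 3.999 km = e (ρ_m − ρ_c)/ρ_m = 0.631 km.

0.631 km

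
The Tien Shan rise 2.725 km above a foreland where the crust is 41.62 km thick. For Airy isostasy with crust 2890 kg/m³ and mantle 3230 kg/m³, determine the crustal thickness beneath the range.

67.5 km

Root depth r = h ρ_c / (ρ_m − ρ_c) = 2.725 km × 2890 / 340 = 23.16 km.
Total thickness = T + h + r = 41.62 km + 2.725 km + 23.16 km = 67.5 km.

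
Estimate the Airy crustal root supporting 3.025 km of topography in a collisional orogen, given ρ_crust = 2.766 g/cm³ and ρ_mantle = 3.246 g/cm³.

In Airy isostatic equilibrium: the weight of the topography is balanced by the buoyancy of the root, ρ_c h = (ρ_m − ρ_c) r.
r = h · ρ_c / (ρ_m − ρ_c) = 3.025 km × 2.766 / (3.246 − 2.766) = 17.4 km.

17.4 km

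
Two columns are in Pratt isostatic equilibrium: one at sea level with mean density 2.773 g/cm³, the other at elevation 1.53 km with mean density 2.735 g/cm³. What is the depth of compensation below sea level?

ρ_ref D = ρ (D + h) → D (ρ_ref − ρ) = ρ h.
D = ρ h/(ρ_ref − ρ) = 2.735 × 1.53 km/(2.773 − 2.735) = 110 km.

110 km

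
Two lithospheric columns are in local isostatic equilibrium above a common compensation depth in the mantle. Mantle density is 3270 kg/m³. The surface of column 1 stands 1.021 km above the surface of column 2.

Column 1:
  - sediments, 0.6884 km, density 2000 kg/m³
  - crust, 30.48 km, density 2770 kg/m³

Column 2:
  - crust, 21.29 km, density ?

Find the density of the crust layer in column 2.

Take the compensation level at the base of the deeper column (depth z_c below the surface of column 1) and equate Σ ρ_i t_i down to z_c; mantle fills any gap and the z_c terms cancel.
Column 1: 0.6884×2000 + 30.48×2770 + (z_c − 31.1684)×3270
Column 2: 1.021×0 + 21.29×ρ + (z_c − 1.021 − 21.29)×3270
The z_c×3270 term appears on both sides and cancels. Collect the known terms of each column as K = Σ(ρt)_known − 3270 × (depth of known layers): K_1 = 85806.4 − 3270×31.1684 = −16114.268; K_2 = 0 − 3270×(1.021 + 21.29) = −72956.97.
Balance: K_1 = K_2 + 21.29×ρ, so ρ = (K_1 − K_2)/21.29 = 56842.7/21.29 = 2670 kg/m³.

2670 kg/m³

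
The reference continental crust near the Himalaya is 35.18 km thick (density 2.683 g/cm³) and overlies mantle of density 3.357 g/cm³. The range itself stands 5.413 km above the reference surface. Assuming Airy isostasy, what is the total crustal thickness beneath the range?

Root depth r = h ρ_c / (ρ_m − ρ_c) = 5.413 km × 2.683 / 0.674 = 21.55 km.
Total thickness = T + h + r = 35.18 km + 5.413 km + 21.55 km = 62.1 km.

62.1 km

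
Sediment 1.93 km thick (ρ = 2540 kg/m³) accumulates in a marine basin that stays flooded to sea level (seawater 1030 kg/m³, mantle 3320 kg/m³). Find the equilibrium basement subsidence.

Submarine loading: the sediment displaces seawater, and the subsidence is in turn flooded, so s (ρ_m − ρ_w) = t (ρ_sed − ρ_w).
s = 1.93 km × (2540 − 1030) / (3320 − 1030) = 1.27 km.

1.27 km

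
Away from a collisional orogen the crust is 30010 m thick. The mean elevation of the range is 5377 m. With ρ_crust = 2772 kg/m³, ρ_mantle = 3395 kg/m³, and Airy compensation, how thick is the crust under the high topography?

Root depth r = h ρ_c / (ρ_m − ρ_c) = 5377 m × 2772 / 623 = 23920 m.
Total thickness = T + h + r = 30010 m + 5377 m + 23920 m = 59300 m.

59300 m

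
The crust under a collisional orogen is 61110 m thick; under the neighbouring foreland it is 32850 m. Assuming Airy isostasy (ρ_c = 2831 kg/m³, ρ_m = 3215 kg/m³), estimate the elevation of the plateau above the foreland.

3380 m

Excess crust Δ = 61110 m − 32850 m = 28260 m, split between elevation h and root r with h + r = Δ.
Airy balance ρ_c h = (ρ_m − ρ_c) r gives r = h ρ_c/(ρ_m − ρ_c), so h (1 + ρ_c/(ρ_m − ρ_c)) = Δ, i.e. h = Δ (ρ_m − ρ_c)/ρ_m.
h = 28260 m × 384/3215 = 3380 m.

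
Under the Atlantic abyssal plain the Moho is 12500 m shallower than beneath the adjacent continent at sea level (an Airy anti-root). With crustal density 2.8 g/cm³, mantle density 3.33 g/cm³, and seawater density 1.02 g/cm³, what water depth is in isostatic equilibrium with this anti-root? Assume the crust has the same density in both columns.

Replacing a thickness d of crust by seawater at the top must be balanced by replacing crust with mantle at the base: d (ρ_c − ρ_w) = a (ρ_m − ρ_c).
d = a (ρ_m − ρ_c)/(ρ_c − ρ_w) = 12500 m × 0.53/1.78 = 3720 m.

3720 m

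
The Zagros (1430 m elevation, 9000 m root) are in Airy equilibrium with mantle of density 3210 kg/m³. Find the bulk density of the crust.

ρ_c h = (ρ_m − ρ_c) r → ρ_c (h + r) = ρ_m r → ρ_c = ρ_m r / (h + r).
ρ_c = 3210 × 9000 m / (1430 m + 9000 m) = 2770 kg/m³.

2770 kg/m³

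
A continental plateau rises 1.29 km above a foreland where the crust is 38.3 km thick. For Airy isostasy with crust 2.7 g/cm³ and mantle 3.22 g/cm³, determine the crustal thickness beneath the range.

46.3 km

Root depth r = h ρ_c / (ρ_m − ρ_c) = 1.29 km × 2.7 / 0.52 = 6.698 km.
Total thickness = T + h + r = 38.3 km + 1.29 km + 6.698 km = 46.3 km.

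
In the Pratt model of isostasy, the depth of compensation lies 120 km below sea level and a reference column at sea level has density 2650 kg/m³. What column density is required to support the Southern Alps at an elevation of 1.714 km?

2610 kg/m³

Pratt balance: ρ_ref D = ρ (D + h).
ρ = ρ_ref D/(D + h) = 2650 × 120 km/(120 km + 1.714 km) = 2610 kg/m³.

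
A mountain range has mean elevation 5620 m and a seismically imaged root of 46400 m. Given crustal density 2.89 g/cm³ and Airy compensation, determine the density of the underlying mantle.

Airy balance: ρ_c h = (ρ_m − ρ_c) r → ρ_m = ρ_c (1 + h/r).
ρ_m = 2.89 × (1 + 5620 m/46400 m) = 3.24 g/cm³.

3.24 g/cm³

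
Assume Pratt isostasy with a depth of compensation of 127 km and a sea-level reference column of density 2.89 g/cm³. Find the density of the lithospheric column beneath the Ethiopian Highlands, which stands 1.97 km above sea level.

Pratt balance: ρ_ref D = ρ (D + h).
ρ = ρ_ref D/(D + h) = 2.89 × 127 km/(127 km + 1.97 km) = 2.85 g/cm³.

2.85 g/cm³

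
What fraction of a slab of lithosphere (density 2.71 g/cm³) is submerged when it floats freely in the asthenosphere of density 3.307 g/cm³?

Submerged fraction = ρ_obj/ρ_fluid = 2.71/3.307 = 0.819.

0.819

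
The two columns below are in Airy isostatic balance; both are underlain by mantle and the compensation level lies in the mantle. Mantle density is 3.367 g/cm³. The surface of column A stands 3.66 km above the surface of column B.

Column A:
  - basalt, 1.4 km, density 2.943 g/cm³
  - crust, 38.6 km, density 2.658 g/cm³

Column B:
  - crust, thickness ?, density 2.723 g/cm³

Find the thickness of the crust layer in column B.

Take the compensation level at the base of the deeper column (depth z_c below the surface of column A) and equate Σ ρ_i t_i down to z_c; mantle fills any gap and the z_c terms cancel.
Column A: 1.4×2.943 + 38.6×2.658 + (z_c − 40)×3.367
Column B: 3.66×0 + x×2.723 + (z_c − 3.66 − 0 − x)×3.367
The z_c×3.367 term appears on both sides and cancels. Collect the known terms of each column as K = Σ(ρt)_known − 3.367 × (depth of known layers): K_A = 106.719 − 3.367×40 = −27.961; K_B = 0 − 3.367×(3.66 + 0) = −12.32322.
Balance: K_A = K_B − x×(3.367 − 2.723), so x = (K_B − K_A)/(3.367 − 2.723) = 15.6378/0.644 = 24.3 km.

24.3 km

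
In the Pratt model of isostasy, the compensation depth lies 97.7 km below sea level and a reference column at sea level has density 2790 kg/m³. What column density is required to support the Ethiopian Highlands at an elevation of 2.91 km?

Pratt balance: ρ_ref D = ρ (D + h).
ρ = ρ_ref D/(D + h) = 2790 × 97.7 km/(97.7 km + 2.91 km) = 2710 kg/m³.

2710 kg/m³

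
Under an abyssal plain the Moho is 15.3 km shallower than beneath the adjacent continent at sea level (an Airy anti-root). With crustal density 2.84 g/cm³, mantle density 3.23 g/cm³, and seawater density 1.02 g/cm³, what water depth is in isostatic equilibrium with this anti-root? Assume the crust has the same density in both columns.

3.28 km

Replacing a thickness d of crust by seawater at the top must be balanced by replacing crust with mantle at the base: d (ρ_c − ρ_w) = a (ρ_m − ρ_c).
d = a (ρ_m − ρ_c)/(ρ_c − ρ_w) = 15.3 km × 0.39/1.82 = 3.28 km.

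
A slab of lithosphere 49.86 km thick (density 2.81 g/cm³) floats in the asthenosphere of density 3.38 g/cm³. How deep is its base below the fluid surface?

Draft d = t ρ_obj/ρ_fluid = 49.86 km × 2.81/3.38 = 41.5 km.

41.5 km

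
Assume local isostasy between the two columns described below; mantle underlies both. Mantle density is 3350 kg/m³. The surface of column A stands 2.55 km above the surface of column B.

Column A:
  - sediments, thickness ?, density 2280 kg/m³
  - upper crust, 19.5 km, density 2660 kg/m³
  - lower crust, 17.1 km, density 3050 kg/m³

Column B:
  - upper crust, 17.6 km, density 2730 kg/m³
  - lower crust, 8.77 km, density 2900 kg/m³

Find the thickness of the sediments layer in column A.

Take the compensation level at the base of the deeper column (depth z_c below the surface of column A) and equate Σ ρ_i t_i down to z_c; mantle fills any gap and the z_c terms cancel.
Column A: x×2280 + 19.5×2660 + 17.1×3050 + (z_c − 36.6 − x)×3350
Column B: 2.55×0 + 17.6×2730 + 8.77×2900 + (z_c − 2.55 − 26.37)×3350
The z_c×3350 term appears on both sides and cancels. Collect the known terms of each column as K = Σ(ρt)_known − 3350 × (depth of known layers): K_A = 104025 − 3350×36.6 = −18585; K_B = 73481 − 3350×(2.55 + 26.37) = −23401.
Balance: K_A − x×(3350 − 2280) = K_B, so x = (K_A − K_B)/(3350 − 2280) = 4816/1070 = 4.5 km.

4.5 km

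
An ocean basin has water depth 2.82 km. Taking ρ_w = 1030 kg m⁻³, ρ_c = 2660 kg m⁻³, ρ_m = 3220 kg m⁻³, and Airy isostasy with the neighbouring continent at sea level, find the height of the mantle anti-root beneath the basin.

8.21 km

In Airy isostatic equilibrium: replacing crust with seawater at the top is compensated by replacing crust with mantle at the base: d (ρ_c − ρ_w) = a (ρ_m − ρ_c).
a = d (ρ_c − ρ_w)/(ρ_m − ρ_c) = 2.82 km × 1630/560 = 8.21 km.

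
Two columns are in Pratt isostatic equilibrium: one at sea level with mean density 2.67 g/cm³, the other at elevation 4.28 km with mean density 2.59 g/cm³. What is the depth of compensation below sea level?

ρ_ref D = ρ (D + h) → D (ρ_ref − ρ) = ρ h.
D = ρ h/(ρ_ref − ρ) = 2.59 × 4.28 km/(2.67 − 2.59) = 139 km.

139 km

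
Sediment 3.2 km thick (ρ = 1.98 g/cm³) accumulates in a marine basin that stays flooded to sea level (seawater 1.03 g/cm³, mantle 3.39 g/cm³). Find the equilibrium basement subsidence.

1.29 km

Submarine loading: the sediment displaces seawater, and the subsidence is in turn flooded, so s (ρ_m − ρ_w) = t (ρ_sed − ρ_w).
s = 3.2 km × (1.98 − 1.03) / (3.39 − 1.03) = 1.29 km.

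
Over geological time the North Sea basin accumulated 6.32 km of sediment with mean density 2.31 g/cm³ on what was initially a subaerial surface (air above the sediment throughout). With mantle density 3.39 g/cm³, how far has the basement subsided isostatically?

4.31 km

Subaerial load: s = t ρ_sed / ρ_m = 6.32 km × 2.31/3.39 = 4.31 km.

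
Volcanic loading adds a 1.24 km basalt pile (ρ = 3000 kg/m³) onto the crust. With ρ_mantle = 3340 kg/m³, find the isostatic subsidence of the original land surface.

1.11 km

Subaerial loading: s = t ρ_load / ρ_m.
s = 1.24 km × 3000/3340 = 1.11 km.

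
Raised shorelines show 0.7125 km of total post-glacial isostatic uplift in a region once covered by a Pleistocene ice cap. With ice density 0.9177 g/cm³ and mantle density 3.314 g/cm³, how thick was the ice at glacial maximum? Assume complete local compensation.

u = t ρ_ice/ρ_m → t = u ρ_m/ρ_ice = 0.7125 km × 3.314/0.9177 = 2.57 km.

2.57 km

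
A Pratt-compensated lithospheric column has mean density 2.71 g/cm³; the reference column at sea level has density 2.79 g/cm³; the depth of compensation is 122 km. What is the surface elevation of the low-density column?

ρ_ref D = ρ (D + h) → h = D (ρ_ref − ρ)/ρ.
h = 122 km × (2.79 − 2.71)/2.71 = 3.6 km.

3.6 km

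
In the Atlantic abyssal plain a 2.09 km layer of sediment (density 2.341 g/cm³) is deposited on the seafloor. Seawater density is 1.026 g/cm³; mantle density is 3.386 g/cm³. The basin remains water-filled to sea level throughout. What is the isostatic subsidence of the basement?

1.16 km

Submarine loading: the sediment displaces seawater, and the subsidence is in turn flooded, so s (ρ_m − ρ_w) = t (ρ_sed − ρ_w).
s = 2.09 km × (2.341 − 1.026) / (3.386 − 1.026) = 1.16 km.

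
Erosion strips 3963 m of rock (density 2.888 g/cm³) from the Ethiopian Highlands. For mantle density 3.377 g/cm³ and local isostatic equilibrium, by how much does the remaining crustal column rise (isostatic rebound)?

3390 m

Unloading: uplift u = e ρ_c/ρ_m = 3963 m × 2.888/3.377 = 3390 m.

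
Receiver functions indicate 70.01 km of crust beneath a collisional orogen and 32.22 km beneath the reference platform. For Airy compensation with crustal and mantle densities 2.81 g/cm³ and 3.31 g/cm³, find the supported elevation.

5.71 km

Excess crust Δ = 70.01 km − 32.22 km = 37.79 km, split between elevation h and root r with h + r = Δ.
Airy balance ρ_c h = (ρ_m − ρ_c) r gives r = h ρ_c/(ρ_m − ρ_c), so h (1 + ρ_c/(ρ_m − ρ_c)) = Δ, i.e. h = Δ (ρ_m − ρ_c)/ρ_m.
h = 37.79 km × 0.5/3.31 = 5.71 km.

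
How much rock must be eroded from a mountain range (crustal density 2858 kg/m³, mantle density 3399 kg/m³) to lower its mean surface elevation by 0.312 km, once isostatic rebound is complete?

Net drop Δ = e − u = e − e ρ_c/ρ_m = e (ρ_m − ρ_c)/ρ_m.
e = Δ ρ_m/(ρ_m − ρ_c) = 0.312 km × 3399/541 = 1.96 km.

1.96 km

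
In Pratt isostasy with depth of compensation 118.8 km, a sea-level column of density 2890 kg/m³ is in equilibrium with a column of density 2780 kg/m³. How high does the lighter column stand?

4.7 km

ρ_ref D = ρ (D + h) → h = D (ρ_ref − ρ)/ρ.
h = 118.8 km × (2890 − 2780)/2780 = 4.7 km.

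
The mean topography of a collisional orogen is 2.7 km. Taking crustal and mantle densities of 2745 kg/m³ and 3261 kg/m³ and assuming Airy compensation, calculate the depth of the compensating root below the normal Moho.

14.4 km

For local isostatic compensation: the weight of the topography is balanced by the buoyancy of the root, ρ_c h = (ρ_m − ρ_c) r.
r = h · ρ_c / (ρ_m − ρ_c) = 2.7 km × 2745 / (3261 − 2745) = 14.4 km.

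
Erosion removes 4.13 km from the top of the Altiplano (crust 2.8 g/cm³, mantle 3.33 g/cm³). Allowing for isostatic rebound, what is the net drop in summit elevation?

Rebound u = e ρ_c/ρ_m = 4.13 km × 2.8/3.33 = 3.473 km.
Net surface drop = e − u = 4.13 km − 3.473 km = e (ρ_m − ρ_c)/ρ_m = 0.657 km.

0.657 km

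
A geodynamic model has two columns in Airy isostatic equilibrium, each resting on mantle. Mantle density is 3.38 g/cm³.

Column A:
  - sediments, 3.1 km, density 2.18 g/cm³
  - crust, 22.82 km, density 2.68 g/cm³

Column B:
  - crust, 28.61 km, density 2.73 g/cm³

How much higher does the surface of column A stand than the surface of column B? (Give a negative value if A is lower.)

For any compensation level in the mantle, the mantle terms cancel and isostasy reduces to e = (Σt_A − Σt_B) − (Σ(ρt)_A − Σ(ρt)_B) / ρ_m.
Σt_A = 25.92 km; Σt_B = 28.61 km; Σ(ρt)_A = 67.9156; Σ(ρt)_B = 78.1053 (in km·g/cm³).
e = (25.92 − 28.61) − (67.9156 − 78.1053) / 3.38 = 0.325 km.

0.325 km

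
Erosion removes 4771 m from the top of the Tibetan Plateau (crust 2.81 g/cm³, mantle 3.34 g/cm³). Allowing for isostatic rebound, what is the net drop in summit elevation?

Rebound u = e ρ_c/ρ_m = 4771 m × 2.81/3.34 = 4014 m.
Net surface drop = e − u = 4771 m − 4014 m = e (ρ_m − ρ_c)/ρ_m = 757 m.

757 m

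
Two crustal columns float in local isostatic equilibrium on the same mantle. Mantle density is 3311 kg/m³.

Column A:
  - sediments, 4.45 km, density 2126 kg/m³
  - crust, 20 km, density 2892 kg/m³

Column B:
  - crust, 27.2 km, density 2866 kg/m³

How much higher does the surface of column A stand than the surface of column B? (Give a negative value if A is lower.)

0.468 km

For any compensation level in the mantle, the mantle terms cancel and isostasy reduces to e = (Σt_A − Σt_B) − (Σ(ρt)_A − Σ(ρt)_B) / ρ_m.
Σt_A = 24.45 km; Σt_B = 27.2 km; Σ(ρt)_A = 67300.7; Σ(ρt)_B = 77955.2 (in km·kg/m³).
e = (24.45 − 27.2) − (67300.7 − 77955.2) / 3311 = 0.468 km.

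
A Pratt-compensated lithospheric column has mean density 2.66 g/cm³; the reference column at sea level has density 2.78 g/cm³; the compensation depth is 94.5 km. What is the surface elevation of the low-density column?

ρ_ref D = ρ (D + h) → h = D (ρ_ref − ρ)/ρ.
h = 94.5 km × (2.78 − 2.66)/2.66 = 4.26 km.

4.26 km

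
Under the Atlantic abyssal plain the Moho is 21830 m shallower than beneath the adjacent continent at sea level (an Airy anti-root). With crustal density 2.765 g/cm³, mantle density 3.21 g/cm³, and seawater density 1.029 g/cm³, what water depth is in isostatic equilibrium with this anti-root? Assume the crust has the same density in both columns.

Replacing a thickness d of crust by seawater at the top must be balanced by replacing crust with mantle at the base: d (ρ_c − ρ_w) = a (ρ_m − ρ_c).
d = a (ρ_m − ρ_c)/(ρ_c − ρ_w) = 21830 m × 0.445/1.736 = 5600 m.

5600 m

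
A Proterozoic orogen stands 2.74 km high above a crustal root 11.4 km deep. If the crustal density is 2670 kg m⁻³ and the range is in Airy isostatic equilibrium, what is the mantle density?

3310 kg m⁻³

Airy balance: ρ_c h = (ρ_m − ρ_c) r → ρ_m = ρ_c (1 + h/r).
ρ_m = 2670 × (1 + 2.74 km/11.4 km) = 3310 kg m⁻³.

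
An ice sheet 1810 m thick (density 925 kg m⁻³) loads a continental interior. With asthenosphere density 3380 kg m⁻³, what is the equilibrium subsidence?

For local isostatic compensation: the ice load ρ_ice t is balanced by mantle displaced below, ρ_m s.
s = t ρ_ice / ρ_m = 1810 m × 925/3380 = 495 m.

495 m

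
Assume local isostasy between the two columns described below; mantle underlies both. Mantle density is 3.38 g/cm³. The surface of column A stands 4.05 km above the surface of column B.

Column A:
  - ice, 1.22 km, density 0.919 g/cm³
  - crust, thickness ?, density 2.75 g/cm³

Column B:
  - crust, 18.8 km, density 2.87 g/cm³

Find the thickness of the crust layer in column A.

Take the compensation level at the base of the deeper column (depth z_c below the surface of column A) and equate Σ ρ_i t_i down to z_c; mantle fills any gap and the z_c terms cancel.
Column A: 1.22×0.919 + x×2.75 + (z_c − 1.22 − x)×3.38
Column B: 4.05×0 + 18.8×2.87 + (z_c − 4.05 − 18.8)×3.38
The z_c×3.38 term appears on both sides and cancels. Collect the known terms of each column as K = Σ(ρt)_known − 3.38 × (depth of known layers): K_A = 1.12118 − 3.38×1.22 = −3.00242; K_B = 53.956 − 3.38×(4.05 + 18.8) = −23.277.
Balance: K_A − x×(3.38 − 2.75) = K_B, so x = (K_A − K_B)/(3.38 − 2.75) = 20.2746/0.63 = 32.2 km.

32.2 km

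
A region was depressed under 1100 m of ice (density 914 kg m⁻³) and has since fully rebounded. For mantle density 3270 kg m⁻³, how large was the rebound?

307 m

Removing the load lets mantle flow back in; uplift u satisfies ρ_ice t = ρ_m u.
u = t ρ_ice/ρ_m = 1100 m × 914/3270 = 307 m.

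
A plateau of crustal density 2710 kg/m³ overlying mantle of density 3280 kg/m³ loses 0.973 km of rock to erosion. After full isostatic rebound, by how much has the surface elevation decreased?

Rebound u = e ρ_c/ρ_m = 0.973 km × 2710/3280 = 0.8039 km.
Net surface drop = e − u = 0.973 km − 0.8039 km = e (ρ_m − ρ_c)/ρ_m = 0.169 km.

0.169 km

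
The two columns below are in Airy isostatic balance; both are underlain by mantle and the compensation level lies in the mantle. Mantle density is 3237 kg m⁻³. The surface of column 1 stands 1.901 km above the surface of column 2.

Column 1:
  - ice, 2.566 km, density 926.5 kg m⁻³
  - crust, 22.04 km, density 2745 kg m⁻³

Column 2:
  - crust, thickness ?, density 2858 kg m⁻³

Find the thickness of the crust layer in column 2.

28 km

Take the compensation level at the base of the deeper column (depth z_c below the surface of column 1) and equate Σ ρ_i t_i down to z_c; mantle fills any gap and the z_c terms cancel.
Column 1: 2.566×926.5 + 22.04×2745 + (z_c − 24.606)×3237
Column 2: 1.901×0 + x×2858 + (z_c − 1.901 − 0 − x)×3237
The z_c×3237 term appears on both sides and cancels. Collect the known terms of each column as K = Σ(ρt)_known − 3237 × (depth of known layers): K_1 = 62877.199 − 3237×24.606 = −16772.423; K_2 = 0 − 3237×(1.901 + 0) = −6153.537.
Balance: K_1 = K_2 − x×(3237 − 2858), so x = (K_2 − K_1)/(3237 − 2858) = 10618.9/379 = 28 km.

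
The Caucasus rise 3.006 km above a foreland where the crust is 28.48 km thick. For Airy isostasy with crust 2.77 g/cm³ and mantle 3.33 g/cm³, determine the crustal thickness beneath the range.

46.4 km

Root depth r = h ρ_c / (ρ_m − ρ_c) = 3.006 km × 2.77 / 0.56 = 14.87 km.
Total thickness = T + h + r = 28.48 km + 3.006 km + 14.87 km = 46.4 km.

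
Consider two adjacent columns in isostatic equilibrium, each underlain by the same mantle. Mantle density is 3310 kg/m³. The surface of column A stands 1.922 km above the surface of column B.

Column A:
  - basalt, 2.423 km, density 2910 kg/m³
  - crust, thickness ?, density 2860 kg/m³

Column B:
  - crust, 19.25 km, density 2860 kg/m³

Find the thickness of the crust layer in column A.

31.2 km

Take the compensation level at the base of the deeper column (depth z_c below the surface of column A) and equate Σ ρ_i t_i down to z_c; mantle fills any gap and the z_c terms cancel.
Column A: 2.423×2910 + x×2860 + (z_c − 2.423 − x)×3310
Column B: 1.922×0 + 19.25×2860 + (z_c − 1.922 − 19.25)×3310
The z_c×3310 term appears on both sides and cancels. Collect the known terms of each column as K = Σ(ρt)_known − 3310 × (depth of known layers): K_A = 7050.93 − 3310×2.423 = −969.2; K_B = 55055 − 3310×(1.922 + 19.25) = −15024.32.
Balance: K_A − x×(3310 − 2860) = K_B, so x = (K_A − K_B)/(3310 − 2860) = 14055.1/450 = 31.2 km.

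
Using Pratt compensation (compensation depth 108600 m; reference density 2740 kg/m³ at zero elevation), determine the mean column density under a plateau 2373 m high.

2680 kg/m³

Pratt balance: ρ_ref D = ρ (D + h).
ρ = ρ_ref D/(D + h) = 2740 × 108600 m/(108600 m + 2373 m) = 2680 kg/m³.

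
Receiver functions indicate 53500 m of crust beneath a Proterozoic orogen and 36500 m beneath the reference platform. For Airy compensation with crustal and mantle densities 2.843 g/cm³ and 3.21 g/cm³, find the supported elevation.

Excess crust Δ = 53500 m − 36500 m = 17000 m, split between elevation h and root r with h + r = Δ.
Airy balance ρ_c h = (ρ_m − ρ_c) r gives r = h ρ_c/(ρ_m − ρ_c), so h (1 + ρ_c/(ρ_m − ρ_c)) = Δ, i.e. h = Δ (ρ_m − ρ_c)/ρ_m.
h = 17000 m × 0.367/3.21 = 1940 m.

1940 m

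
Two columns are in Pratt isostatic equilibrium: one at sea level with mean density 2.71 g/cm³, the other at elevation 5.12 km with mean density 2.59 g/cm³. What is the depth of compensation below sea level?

111 km

ρ_ref D = ρ (D + h) → D (ρ_ref − ρ) = ρ h.
D = ρ h/(ρ_ref − ρ) = 2.59 × 5.12 km/(2.71 − 2.59) = 111 km.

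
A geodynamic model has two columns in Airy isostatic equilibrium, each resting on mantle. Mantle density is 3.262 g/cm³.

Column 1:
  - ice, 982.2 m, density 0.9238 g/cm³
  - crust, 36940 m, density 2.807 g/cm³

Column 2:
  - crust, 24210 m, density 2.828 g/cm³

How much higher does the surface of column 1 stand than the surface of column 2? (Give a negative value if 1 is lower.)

2640 m

For any compensation level in the mantle, the mantle terms cancel and isostasy reduces to e = (Σt_1 − Σt_2) − (Σ(ρt)_1 − Σ(ρt)_2) / ρ_m.
Σt_1 = 37922.2 m; Σt_2 = 24210 m; Σ(ρt)_1 = 104597.936; Σ(ρt)_2 = 68465.88 (in m·g/cm³).
e = (37922.2 − 24210) − (104597.936 − 68465.88) / 3.262 = 2640 m.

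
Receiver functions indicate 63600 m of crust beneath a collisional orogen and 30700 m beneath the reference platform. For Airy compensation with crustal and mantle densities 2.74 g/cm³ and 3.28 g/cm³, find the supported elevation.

5420 m

Excess crust Δ = 63600 m − 30700 m = 32900 m, split between elevation h and root r with h + r = Δ.
Airy balance ρ_c h = (ρ_m − ρ_c) r gives r = h ρ_c/(ρ_m − ρ_c), so h (1 + ρ_c/(ρ_m − ρ_c)) = Δ, i.e. h = Δ (ρ_m − ρ_c)/ρ_m.
h = 32900 m × 0.54/3.28 = 5420 m.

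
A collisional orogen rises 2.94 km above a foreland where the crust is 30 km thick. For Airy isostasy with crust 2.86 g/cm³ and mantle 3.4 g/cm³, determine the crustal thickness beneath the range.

48.5 km

Root depth r = h ρ_c / (ρ_m − ρ_c) = 2.94 km × 2.86 / 0.54 = 15.57 km.
Total thickness = T + h + r = 30 km + 2.94 km + 15.57 km = 48.5 km.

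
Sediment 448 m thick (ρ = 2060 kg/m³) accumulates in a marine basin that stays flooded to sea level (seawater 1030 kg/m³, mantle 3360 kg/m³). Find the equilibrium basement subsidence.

Submarine loading: the sediment displaces seawater, and the subsidence is in turn flooded, so s (ρ_m − ρ_w) = t (ρ_sed − ρ_w).
s = 448 m × (2060 − 1030) / (3360 − 1030) = 198 m.

198 m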